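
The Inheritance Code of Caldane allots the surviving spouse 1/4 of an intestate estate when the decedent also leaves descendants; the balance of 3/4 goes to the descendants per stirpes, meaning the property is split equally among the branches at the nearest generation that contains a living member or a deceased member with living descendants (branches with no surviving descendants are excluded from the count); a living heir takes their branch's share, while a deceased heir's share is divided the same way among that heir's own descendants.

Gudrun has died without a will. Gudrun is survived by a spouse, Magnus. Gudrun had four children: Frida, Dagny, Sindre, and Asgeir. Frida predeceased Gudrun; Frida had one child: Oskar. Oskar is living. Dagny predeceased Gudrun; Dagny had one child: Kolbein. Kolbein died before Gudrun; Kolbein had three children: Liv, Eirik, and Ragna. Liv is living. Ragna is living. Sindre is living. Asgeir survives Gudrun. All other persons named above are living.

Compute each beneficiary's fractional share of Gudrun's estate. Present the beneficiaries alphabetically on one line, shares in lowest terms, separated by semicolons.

Asgeir 3/16; Eirik 1/16; Liv 1/16; Magnus 1/4; Oskar 3/16; Ragna 1/16; Sindre 3/16

Magnus, as surviving spouse, takes 1/4.
The remaining 3/4 passes to Gudrun's descendants per stirpes.
The 3/4 is divided into 4 equal shares of 3/16 among Frida, Dagny, Sindre, Asgeir.
Frida predeceased; the 3/16 allotted to Frida's branch passes to Frida's issue by representation.
Oskar is the sole taker at this level and receives the full 3/16.
Dagny predeceased; the 3/16 allotted to Dagny's branch passes to Dagny's issue by representation.
Kolbein's line is the sole branch at this level, so the full 3/16 passes to Kolbein's issue by representation.
The 3/16 is divided into 3 equal shares of 1/16 among Liv, Eirik, Ragna.
Liv is living and takes 1/16.
Eirik is living and takes 1/16.
Ragna is living and takes 1/16.
Sindre is living and takes 3/16.
Asgeir is living and takes 3/16.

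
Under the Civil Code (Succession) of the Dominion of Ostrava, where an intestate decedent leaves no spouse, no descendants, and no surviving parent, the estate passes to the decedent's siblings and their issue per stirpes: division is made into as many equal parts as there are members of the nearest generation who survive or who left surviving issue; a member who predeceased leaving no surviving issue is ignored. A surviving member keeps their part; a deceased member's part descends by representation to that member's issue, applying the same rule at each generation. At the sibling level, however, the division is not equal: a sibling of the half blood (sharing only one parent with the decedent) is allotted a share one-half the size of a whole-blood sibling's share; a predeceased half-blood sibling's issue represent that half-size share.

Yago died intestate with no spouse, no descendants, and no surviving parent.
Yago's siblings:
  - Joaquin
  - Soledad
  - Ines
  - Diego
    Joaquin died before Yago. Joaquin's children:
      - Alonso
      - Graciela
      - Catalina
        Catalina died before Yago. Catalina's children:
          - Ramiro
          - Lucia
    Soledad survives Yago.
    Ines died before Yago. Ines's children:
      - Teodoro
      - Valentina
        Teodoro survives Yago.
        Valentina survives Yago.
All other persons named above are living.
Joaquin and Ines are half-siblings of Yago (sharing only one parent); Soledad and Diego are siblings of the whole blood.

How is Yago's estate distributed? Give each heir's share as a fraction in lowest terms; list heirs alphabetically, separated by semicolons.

Alonso 1/18; Diego 1/3; Graciela 1/18; Lucia 1/36; Ramiro 1/36; Soledad 1/3; Teodoro 1/12; Valentina 1/12

No spouse, descendants, or parent survives, so the estate passes to Yago's siblings per stirpes.
Half-blood siblings count for one-half the weight of whole-blood siblings at the initial division.
Dividing 1 in proportion to weights (total weight 3): Joaquin (weight 1/2) → 1/6; Soledad (weight 1) → 1/3; Ines (weight 1/2) → 1/6; Diego (weight 1) → 1/3.
Joaquin predeceased; the 1/6 allotted to Joaquin's branch passes to Joaquin's issue by representation.
The 1/6 is divided into 3 equal shares of 1/18 among Alonso, Graciela, Catalina.
Alonso is living and takes 1/18.
Graciela is living and takes 1/18.
Catalina predeceased; the 1/18 allotted to Catalina's branch passes to Catalina's issue by representation.
The 1/18 is divided into 2 equal shares of 1/36 among Ramiro, Lucia.
Ramiro is living and takes 1/36.
Lucia is living and takes 1/36.
Soledad is living and takes 1/3.
Ines predeceased; the 1/6 allotted to Ines's branch passes to Ines's issue by representation.
The 1/6 is divided into 2 equal shares of 1/12 among Teodoro, Valentina.
Teodoro is living and takes 1/12.
Valentina is living and takes 1/12.
Diego is living and takes 1/3.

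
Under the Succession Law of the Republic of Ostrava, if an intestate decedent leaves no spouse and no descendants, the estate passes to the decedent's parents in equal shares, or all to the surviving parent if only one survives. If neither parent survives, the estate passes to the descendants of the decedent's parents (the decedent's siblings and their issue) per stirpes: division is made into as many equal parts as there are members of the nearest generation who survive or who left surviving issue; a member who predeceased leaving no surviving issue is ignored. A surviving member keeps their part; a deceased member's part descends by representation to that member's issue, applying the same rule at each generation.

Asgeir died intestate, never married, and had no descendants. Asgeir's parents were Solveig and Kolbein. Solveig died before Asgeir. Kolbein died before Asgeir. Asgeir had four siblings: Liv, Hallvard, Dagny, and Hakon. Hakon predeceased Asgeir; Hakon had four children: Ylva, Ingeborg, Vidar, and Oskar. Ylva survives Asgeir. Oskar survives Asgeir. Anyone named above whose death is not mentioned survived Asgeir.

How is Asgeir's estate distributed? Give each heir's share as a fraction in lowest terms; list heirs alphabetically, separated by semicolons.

Dagny 1/4; Hallvard 1/4; Ingeborg 1/16; Liv 1/4; Oskar 1/16; Vidar 1/16; Ylva 1/16

Neither parent survives and there are no descendants, so the estate passes to Asgeir's siblings and their issue per stirpes.
The estate is divided into 4 equal shares of 1/4 among Liv, Hallvard, Dagny, Hakon.
Liv is living and takes 1/4.
Hallvard is living and takes 1/4.
Dagny is living and takes 1/4.
Hakon predeceased; the 1/4 allotted to Hakon's branch passes to Hakon's issue by representation.
The 1/4 is divided into 4 equal shares of 1/16 among Ylva, Ingeborg, Vidar, Oskar.
Ylva is living and takes 1/16.
Ingeborg is living and takes 1/16.
Vidar is living and takes 1/16.
Oskar is living and takes 1/16.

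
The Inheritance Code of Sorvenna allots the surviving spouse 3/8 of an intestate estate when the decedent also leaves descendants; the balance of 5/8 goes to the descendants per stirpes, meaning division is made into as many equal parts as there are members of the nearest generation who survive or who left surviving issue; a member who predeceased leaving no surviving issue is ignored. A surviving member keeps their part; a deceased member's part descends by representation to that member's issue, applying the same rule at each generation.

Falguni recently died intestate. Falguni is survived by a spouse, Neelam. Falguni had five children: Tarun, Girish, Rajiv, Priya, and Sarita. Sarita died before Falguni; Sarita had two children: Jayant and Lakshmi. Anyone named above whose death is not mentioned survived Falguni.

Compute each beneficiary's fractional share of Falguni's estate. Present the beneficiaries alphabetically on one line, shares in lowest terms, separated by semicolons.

Neelam, as surviving spouse, takes 3/8.
The remaining 5/8 passes to Falguni's descendants per stirpes.
The 5/8 is divided into 5 equal shares of 1/8 among Tarun, Girish, Rajiv, Priya, Sarita.
Tarun is living and takes 1/8.
Girish is living and takes 1/8.
Rajiv is living and takes 1/8.
Priya is living and takes 1/8.
Sarita predeceased; the 1/8 allotted to Sarita's branch passes to Sarita's issue by representation.
The 1/8 is divided into 2 equal shares of 1/16 among Jayant, Lakshmi.
Jayant is living and takes 1/16.
Lakshmi is living and takes 1/16.

Girish 1/8; Jayant 1/16; Lakshmi 1/16; Neelam 3/8; Priya 1/8; Rajiv 1/8; Tarun 1/8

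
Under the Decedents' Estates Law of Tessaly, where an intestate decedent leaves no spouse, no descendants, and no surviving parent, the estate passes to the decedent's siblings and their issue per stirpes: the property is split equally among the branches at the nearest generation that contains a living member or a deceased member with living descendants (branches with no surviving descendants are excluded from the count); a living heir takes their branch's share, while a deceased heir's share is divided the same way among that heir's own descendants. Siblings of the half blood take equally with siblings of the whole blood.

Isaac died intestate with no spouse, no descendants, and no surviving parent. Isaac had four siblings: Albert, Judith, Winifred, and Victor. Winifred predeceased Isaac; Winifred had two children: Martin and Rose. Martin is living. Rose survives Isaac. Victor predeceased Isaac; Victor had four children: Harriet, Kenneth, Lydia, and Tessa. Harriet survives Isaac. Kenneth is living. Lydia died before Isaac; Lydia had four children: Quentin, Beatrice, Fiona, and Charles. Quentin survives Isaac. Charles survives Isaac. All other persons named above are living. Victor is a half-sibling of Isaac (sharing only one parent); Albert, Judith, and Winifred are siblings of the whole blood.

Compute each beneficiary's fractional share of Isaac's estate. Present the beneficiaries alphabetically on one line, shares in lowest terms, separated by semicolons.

Albert 1/4; Beatrice 1/64; Charles 1/64; Fiona 1/64; Harriet 1/16; Judith 1/4; Kenneth 1/16; Martin 1/8; Quentin 1/64; Rose 1/8; Tessa 1/16

No spouse, descendants, or parent survives, so the estate passes to Isaac's siblings per stirpes.
Half-blood and whole-blood siblings take equally under the stated rule.
The estate is divided into 4 equal shares of 1/4 among Albert, Judith, Winifred, Victor.
Albert is living and takes 1/4.
Judith is living and takes 1/4.
Winifred predeceased; the 1/4 allotted to Winifred's branch passes to Winifred's issue by representation.
The 1/4 is divided into 2 equal shares of 1/8 among Martin, Rose.
Martin is living and takes 1/8.
Rose is living and takes 1/8.
Victor predeceased; the 1/4 allotted to Victor's branch passes to Victor's issue by representation.
The 1/4 is divided into 4 equal shares of 1/16 among Harriet, Kenneth, Lydia, Tessa.
Harriet is living and takes 1/16.
Kenneth is living and takes 1/16.
Lydia predeceased; the 1/16 allotted to Lydia's branch passes to Lydia's issue by representation.
The 1/16 is divided into 4 equal shares of 1/64 among Quentin, Beatrice, Fiona, Charles.
Quentin is living and takes 1/64.
Beatrice is living and takes 1/64.
Fiona is living and takes 1/64.
Charles is living and takes 1/64.
Tessa is living and takes 1/16.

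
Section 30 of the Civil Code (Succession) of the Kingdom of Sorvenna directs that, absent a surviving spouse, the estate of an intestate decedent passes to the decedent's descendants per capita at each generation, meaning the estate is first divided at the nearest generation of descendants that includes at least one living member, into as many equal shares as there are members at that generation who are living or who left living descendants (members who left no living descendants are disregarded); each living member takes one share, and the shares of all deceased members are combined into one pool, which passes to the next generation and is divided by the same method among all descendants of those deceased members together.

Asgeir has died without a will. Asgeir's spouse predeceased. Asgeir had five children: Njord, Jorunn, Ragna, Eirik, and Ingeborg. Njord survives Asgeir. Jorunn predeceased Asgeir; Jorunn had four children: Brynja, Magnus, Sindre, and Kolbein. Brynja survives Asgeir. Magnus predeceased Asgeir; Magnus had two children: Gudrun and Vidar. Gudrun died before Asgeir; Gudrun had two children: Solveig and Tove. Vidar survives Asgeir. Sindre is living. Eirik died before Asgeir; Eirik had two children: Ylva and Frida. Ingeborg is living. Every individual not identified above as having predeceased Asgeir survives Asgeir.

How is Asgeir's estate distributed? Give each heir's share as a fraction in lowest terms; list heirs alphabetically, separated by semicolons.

Brynja 1/15; Frida 1/15; Ingeborg 1/5; Kolbein 1/15; Njord 1/5; Ragna 1/5; Sindre 1/15; Solveig 1/60; Tove 1/60; Vidar 1/30; Ylva 1/15

There is no surviving spouse, so the entire estate passes to Asgeir's descendants per capita at each generation.
At generation 1 (Njord, Jorunn, Ragna, Eirik, Ingeborg) there are 5 shares of (1)/5 = 1/5 each.
Living: Njord, Ragna, and Ingeborg — each takes 1/5.
Deceased: Jorunn and Eirik. Their combined 2/5 is pooled and carried to generation 2.
At generation 2 (Brynja, Magnus, Sindre, Kolbein, Ylva, Frida) there are 6 shares of (2/5)/6 = 1/15 each.
Living: Brynja, Sindre, Kolbein, Ylva, and Frida — each takes 1/15.
Deceased: Magnus. That 1/15 share is carried to generation 3.
At generation 3 (Gudrun, Vidar) there are 2 shares of (1/15)/2 = 1/30 each.
Living: Vidar — each takes 1/30.
Deceased: Gudrun. That 1/30 share is carried to generation 4.
At generation 4 (Solveig, Tove) there are 2 shares of (1/30)/2 = 1/60 each.
Living: Solveig and Tove — each takes 1/60.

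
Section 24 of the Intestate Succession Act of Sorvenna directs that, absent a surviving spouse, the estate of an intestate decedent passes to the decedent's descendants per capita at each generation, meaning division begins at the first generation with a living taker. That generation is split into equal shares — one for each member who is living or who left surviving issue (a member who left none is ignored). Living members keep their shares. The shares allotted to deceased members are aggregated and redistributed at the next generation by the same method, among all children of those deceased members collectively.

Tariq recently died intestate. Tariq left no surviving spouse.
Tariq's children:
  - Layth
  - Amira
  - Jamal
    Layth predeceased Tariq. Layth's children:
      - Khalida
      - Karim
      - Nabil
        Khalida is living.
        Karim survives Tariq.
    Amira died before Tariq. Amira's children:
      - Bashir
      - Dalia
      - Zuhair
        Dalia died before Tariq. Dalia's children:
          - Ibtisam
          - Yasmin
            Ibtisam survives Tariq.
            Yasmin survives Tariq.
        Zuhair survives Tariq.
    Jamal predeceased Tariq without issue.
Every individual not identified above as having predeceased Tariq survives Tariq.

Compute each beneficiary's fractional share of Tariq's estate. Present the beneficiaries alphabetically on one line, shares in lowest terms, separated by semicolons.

There is no surviving spouse, so the entire estate passes to Tariq's descendants per capita at each generation.
No one at generation 1 (Layth, Amira) is living; moving to the next generation.
At generation 2 (Khalida, Karim, Nabil, Bashir, Dalia, Zuhair) there are 6 shares of (1)/6 = 1/6 each.
Living: Khalida, Karim, Nabil, Bashir, and Zuhair — each takes 1/6.
Deceased: Dalia. That 1/6 share is carried to generation 3.
At generation 3 (Ibtisam, Yasmin) there are 2 shares of (1/6)/2 = 1/12 each.
Living: Ibtisam and Yasmin — each takes 1/12.

Bashir 1/6; Ibtisam 1/12; Karim 1/6; Khalida 1/6; Nabil 1/6; Yasmin 1/12; Zuhair 1/6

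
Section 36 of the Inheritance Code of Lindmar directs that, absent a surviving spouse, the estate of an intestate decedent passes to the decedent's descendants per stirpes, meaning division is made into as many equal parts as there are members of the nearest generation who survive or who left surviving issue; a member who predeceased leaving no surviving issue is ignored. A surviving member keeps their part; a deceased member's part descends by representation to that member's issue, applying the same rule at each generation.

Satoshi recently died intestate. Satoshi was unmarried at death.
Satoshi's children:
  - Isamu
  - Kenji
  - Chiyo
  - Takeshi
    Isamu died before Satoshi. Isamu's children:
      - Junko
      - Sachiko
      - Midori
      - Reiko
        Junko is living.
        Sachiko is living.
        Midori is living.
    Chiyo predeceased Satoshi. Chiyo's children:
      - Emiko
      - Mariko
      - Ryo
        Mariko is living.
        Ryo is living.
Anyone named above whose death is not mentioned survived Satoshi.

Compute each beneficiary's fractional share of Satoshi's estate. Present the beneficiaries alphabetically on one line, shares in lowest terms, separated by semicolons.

There is no surviving spouse, so the entire estate passes to Satoshi's descendants per stirpes.
The estate is divided into 4 equal shares of 1/4 among Isamu, Kenji, Chiyo, Takeshi.
Isamu predeceased; the 1/4 allotted to Isamu's branch passes to Isamu's issue by representation.
The 1/4 is divided into 4 equal shares of 1/16 among Junko, Sachiko, Midori, Reiko.
Junko is living and takes 1/16.
Sachiko is living and takes 1/16.
Midori is living and takes 1/16.
Reiko is living and takes 1/16.
Kenji is living and takes 1/4.
Chiyo predeceased; the 1/4 allotted to Chiyo's branch passes to Chiyo's issue by representation.
The 1/4 is divided into 3 equal shares of 1/12 among Emiko, Mariko, Ryo.
Emiko is living and takes 1/12.
Mariko is living and takes 1/12.
Ryo is living and takes 1/12.
Takeshi is living and takes 1/4.

Emiko 1/12; Junko 1/16; Kenji 1/4; Mariko 1/12; Midori 1/16; Reiko 1/16; Ryo 1/12; Sachiko 1/16; Takeshi 1/4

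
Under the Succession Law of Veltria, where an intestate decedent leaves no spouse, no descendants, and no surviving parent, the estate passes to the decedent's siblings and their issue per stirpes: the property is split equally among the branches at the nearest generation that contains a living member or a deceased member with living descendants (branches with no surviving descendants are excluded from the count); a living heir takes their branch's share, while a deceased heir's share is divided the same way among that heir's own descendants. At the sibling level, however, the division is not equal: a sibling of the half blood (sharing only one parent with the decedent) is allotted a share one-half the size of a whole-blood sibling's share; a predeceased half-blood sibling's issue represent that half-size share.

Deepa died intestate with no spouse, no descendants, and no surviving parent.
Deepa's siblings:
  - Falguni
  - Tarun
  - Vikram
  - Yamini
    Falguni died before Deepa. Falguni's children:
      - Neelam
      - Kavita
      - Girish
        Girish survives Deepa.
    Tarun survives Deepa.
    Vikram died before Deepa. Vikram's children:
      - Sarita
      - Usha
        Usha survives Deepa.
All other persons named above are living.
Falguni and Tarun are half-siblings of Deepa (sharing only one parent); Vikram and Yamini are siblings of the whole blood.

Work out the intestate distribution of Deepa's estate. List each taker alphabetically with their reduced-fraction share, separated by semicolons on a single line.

No spouse, descendants, or parent survives, so the estate passes to Deepa's siblings per stirpes.
Half-blood siblings count for one-half the weight of whole-blood siblings at the initial division.
Dividing 1 in proportion to weights (total weight 3): Falguni (weight 1/2) → 1/6; Tarun (weight 1/2) → 1/6; Vikram (weight 1) → 1/3; Yamini (weight 1) → 1/3.
Falguni predeceased; the 1/6 allotted to Falguni's branch passes to Falguni's issue by representation.
The 1/6 is divided into 3 equal shares of 1/18 among Neelam, Kavita, Girish.
Neelam is living and takes 1/18.
Kavita is living and takes 1/18.
Girish is living and takes 1/18.
Tarun is living and takes 1/6.
Vikram predeceased; the 1/3 allotted to Vikram's branch passes to Vikram's issue by representation.
The 1/3 is divided into 2 equal shares of 1/6 among Sarita, Usha.
Sarita is living and takes 1/6.
Usha is living and takes 1/6.
Yamini is living and takes 1/3.

Girish 1/18; Kavita 1/18; Neelam 1/18; Sarita 1/6; Tarun 1/6; Usha 1/6; Yamini 1/3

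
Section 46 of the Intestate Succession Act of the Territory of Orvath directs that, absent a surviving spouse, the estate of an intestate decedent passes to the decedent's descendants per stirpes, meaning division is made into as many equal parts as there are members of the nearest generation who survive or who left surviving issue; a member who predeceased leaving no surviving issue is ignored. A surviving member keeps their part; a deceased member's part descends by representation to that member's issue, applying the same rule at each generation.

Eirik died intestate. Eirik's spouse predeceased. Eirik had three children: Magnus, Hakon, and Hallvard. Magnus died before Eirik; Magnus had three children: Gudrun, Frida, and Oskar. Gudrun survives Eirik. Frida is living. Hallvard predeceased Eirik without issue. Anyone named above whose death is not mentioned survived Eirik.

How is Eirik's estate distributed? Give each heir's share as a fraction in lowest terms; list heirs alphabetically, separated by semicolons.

Frida 1/6; Gudrun 1/6; Hakon 1/2; Oskar 1/6

There is no surviving spouse, so the entire estate passes to Eirik's descendants per stirpes.
Hallvard left no surviving issue, so that branch lapses and is disregarded.
The estate is divided into 2 equal shares of 1/2 among Magnus, Hakon.
Magnus predeceased; the 1/2 allotted to Magnus's branch passes to Magnus's issue by representation.
The 1/2 is divided into 3 equal shares of 1/6 among Gudrun, Frida, Oskar.
Gudrun is living and takes 1/6.
Frida is living and takes 1/6.
Oskar is living and takes 1/6.
Hakon is living and takes 1/2.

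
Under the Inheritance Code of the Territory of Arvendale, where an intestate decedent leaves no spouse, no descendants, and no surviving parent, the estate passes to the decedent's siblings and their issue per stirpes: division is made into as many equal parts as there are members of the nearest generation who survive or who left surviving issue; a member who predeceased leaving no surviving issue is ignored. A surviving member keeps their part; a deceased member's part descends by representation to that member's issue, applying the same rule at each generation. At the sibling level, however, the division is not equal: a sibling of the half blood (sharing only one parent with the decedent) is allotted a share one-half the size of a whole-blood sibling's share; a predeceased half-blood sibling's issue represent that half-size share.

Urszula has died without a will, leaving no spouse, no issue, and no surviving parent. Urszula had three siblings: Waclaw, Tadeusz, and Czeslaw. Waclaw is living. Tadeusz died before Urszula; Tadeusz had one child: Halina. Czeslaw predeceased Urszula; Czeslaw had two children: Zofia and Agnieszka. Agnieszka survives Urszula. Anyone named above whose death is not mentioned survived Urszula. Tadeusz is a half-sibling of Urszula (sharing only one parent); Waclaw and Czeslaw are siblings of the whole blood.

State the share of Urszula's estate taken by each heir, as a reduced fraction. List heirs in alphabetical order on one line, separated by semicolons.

No spouse, descendants, or parent survives, so the estate passes to Urszula's siblings per stirpes.
Half-blood siblings count for one-half the weight of whole-blood siblings at the initial division.
Dividing 1 in proportion to weights (total weight 5/2): Waclaw (weight 1) → 2/5; Tadeusz (weight 1/2) → 1/5; Czeslaw (weight 1) → 2/5.
Waclaw is living and takes 2/5.
Tadeusz predeceased; the 1/5 allotted to Tadeusz's branch passes to Tadeusz's issue by representation.
Halina is the sole taker at this level and receives the full 1/5.
Czeslaw predeceased; the 2/5 allotted to Czeslaw's branch passes to Czeslaw's issue by representation.
The 2/5 is divided into 2 equal shares of 1/5 among Zofia, Agnieszka.
Zofia is living and takes 1/5.
Agnieszka is living and takes 1/5.

Agnieszka 1/5; Halina 1/5; Waclaw 2/5; Zofia 1/5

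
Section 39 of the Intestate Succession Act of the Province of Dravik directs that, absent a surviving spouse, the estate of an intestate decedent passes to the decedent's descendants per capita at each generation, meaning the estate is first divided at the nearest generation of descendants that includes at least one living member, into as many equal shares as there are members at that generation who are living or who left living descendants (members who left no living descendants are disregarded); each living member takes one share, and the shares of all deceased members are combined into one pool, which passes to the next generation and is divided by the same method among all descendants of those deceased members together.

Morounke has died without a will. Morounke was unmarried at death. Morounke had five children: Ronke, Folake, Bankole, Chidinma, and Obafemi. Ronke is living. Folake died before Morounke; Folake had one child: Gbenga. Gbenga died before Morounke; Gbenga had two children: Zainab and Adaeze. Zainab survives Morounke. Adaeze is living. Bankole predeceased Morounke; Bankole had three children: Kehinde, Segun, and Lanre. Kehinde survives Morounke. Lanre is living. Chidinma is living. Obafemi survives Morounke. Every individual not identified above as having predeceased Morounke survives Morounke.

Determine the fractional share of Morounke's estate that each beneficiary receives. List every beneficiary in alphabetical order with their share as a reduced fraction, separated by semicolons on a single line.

Adaeze 1/20; Chidinma 1/5; Kehinde 1/10; Lanre 1/10; Obafemi 1/5; Ronke 1/5; Segun 1/10; Zainab 1/20

There is no surviving spouse, so the entire estate passes to Morounke's descendants per capita at each generation.
At generation 1 (Ronke, Folake, Bankole, Chidinma, Obafemi) there are 5 shares of (1)/5 = 1/5 each.
Living: Ronke, Chidinma, and Obafemi — each takes 1/5.
Deceased: Folake and Bankole. Their combined 2/5 is pooled and carried to generation 2.
At generation 2 (Gbenga, Kehinde, Segun, Lanre) there are 4 shares of (2/5)/4 = 1/10 each.
Living: Kehinde, Segun, and Lanre — each takes 1/10.
Deceased: Gbenga. That 1/10 share is carried to generation 3.
At generation 3 (Zainab, Adaeze) there are 2 shares of (1/10)/2 = 1/20 each.
Living: Zainab and Adaeze — each takes 1/20.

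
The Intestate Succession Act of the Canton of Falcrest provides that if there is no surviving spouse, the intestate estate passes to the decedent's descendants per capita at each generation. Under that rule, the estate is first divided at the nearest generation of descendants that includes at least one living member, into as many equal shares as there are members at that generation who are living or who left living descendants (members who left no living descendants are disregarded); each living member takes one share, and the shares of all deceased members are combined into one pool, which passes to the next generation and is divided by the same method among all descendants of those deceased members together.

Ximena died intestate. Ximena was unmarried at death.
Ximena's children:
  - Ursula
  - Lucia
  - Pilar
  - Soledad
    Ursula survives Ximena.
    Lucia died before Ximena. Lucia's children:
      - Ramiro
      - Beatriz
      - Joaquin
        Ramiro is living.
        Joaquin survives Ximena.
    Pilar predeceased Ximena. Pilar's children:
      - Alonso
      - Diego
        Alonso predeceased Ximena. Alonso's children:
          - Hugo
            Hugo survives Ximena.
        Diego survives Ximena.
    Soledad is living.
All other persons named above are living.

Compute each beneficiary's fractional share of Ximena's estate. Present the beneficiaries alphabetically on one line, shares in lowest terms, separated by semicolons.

There is no surviving spouse, so the entire estate passes to Ximena's descendants per capita at each generation.
At generation 1 (Ursula, Lucia, Pilar, Soledad) there are 4 shares of (1)/4 = 1/4 each.
Living: Ursula and Soledad — each takes 1/4.
Deceased: Lucia and Pilar. Their combined 1/2 is pooled and carried to generation 2.
At generation 2 (Ramiro, Beatriz, Joaquin, Alonso, Diego) there are 5 shares of (1/2)/5 = 1/10 each.
Living: Ramiro, Beatriz, Joaquin, and Diego — each takes 1/10.
Deceased: Alonso. That 1/10 share is carried to generation 3.
At generation 3 (Hugo) there are 1 shares of (1/10)/1 = 1/10 each.
Living: Hugo — each takes 1/10.

Beatriz 1/10; Diego 1/10; Hugo 1/10; Joaquin 1/10; Ramiro 1/10; Soledad 1/4; Ursula 1/4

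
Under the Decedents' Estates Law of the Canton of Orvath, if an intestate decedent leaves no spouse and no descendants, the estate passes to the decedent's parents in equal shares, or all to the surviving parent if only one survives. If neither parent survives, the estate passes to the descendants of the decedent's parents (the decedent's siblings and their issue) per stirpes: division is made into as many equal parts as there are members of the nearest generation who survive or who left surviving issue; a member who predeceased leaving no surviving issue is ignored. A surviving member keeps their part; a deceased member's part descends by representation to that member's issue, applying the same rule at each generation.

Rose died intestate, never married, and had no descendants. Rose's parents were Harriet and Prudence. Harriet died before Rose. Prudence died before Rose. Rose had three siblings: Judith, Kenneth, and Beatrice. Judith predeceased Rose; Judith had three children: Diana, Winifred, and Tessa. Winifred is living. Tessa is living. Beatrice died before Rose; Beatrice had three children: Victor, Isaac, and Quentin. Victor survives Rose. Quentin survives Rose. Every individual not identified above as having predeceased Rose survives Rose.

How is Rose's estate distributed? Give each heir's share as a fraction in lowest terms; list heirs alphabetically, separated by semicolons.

Diana 1/9; Isaac 1/9; Kenneth 1/3; Quentin 1/9; Tessa 1/9; Victor 1/9; Winifred 1/9

Neither parent survives and there are no descendants, so the estate passes to Rose's siblings and their issue per stirpes.
The estate is divided into 3 equal shares of 1/3 among Judith, Kenneth, Beatrice.
Judith predeceased; the 1/3 allotted to Judith's branch passes to Judith's issue by representation.
The 1/3 is divided into 3 equal shares of 1/9 among Diana, Winifred, Tessa.
Diana is living and takes 1/9.
Winifred is living and takes 1/9.
Tessa is living and takes 1/9.
Kenneth is living and takes 1/3.
Beatrice predeceased; the 1/3 allotted to Beatrice's branch passes to Beatrice's issue by representation.
The 1/3 is divided into 3 equal shares of 1/9 among Victor, Isaac, Quentin.
Victor is living and takes 1/9.
Isaac is living and takes 1/9.
Quentin is living and takes 1/9.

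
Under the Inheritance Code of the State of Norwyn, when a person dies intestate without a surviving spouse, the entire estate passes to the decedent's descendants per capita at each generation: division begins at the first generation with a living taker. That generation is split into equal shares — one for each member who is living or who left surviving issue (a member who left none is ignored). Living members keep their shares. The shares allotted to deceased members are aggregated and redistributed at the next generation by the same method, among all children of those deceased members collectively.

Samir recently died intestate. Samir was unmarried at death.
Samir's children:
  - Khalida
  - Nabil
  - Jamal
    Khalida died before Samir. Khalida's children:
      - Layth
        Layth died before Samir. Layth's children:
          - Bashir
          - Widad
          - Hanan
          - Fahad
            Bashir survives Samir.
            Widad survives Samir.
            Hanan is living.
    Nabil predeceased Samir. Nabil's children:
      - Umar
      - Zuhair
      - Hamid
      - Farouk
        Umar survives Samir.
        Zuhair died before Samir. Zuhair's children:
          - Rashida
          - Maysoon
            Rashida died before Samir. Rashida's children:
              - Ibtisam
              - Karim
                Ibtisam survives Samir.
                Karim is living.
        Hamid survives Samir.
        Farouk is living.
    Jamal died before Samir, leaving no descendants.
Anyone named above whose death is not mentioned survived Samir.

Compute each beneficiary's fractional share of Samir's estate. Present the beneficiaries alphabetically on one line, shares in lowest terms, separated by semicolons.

There is no surviving spouse, so the entire estate passes to Samir's descendants per capita at each generation.
No one at generation 1 (Khalida, Nabil) is living; moving to the next generation.
At generation 2 (Layth, Umar, Zuhair, Hamid, Farouk) there are 5 shares of (1)/5 = 1/5 each.
Living: Umar, Hamid, and Farouk — each takes 1/5.
Deceased: Layth and Zuhair. Their combined 2/5 is pooled and carried to generation 3.
At generation 3 (Bashir, Widad, Hanan, Fahad, Rashida, Maysoon) there are 6 shares of (2/5)/6 = 1/15 each.
Living: Bashir, Widad, Hanan, Fahad, and Maysoon — each takes 1/15.
Deceased: Rashida. That 1/15 share is carried to generation 4.
At generation 4 (Ibtisam, Karim) there are 2 shares of (1/15)/2 = 1/30 each.
Living: Ibtisam and Karim — each takes 1/30.

Bashir 1/15; Fahad 1/15; Farouk 1/5; Hamid 1/5; Hanan 1/15; Ibtisam 1/30; Karim 1/30; Maysoon 1/15; Umar 1/5; Widad 1/15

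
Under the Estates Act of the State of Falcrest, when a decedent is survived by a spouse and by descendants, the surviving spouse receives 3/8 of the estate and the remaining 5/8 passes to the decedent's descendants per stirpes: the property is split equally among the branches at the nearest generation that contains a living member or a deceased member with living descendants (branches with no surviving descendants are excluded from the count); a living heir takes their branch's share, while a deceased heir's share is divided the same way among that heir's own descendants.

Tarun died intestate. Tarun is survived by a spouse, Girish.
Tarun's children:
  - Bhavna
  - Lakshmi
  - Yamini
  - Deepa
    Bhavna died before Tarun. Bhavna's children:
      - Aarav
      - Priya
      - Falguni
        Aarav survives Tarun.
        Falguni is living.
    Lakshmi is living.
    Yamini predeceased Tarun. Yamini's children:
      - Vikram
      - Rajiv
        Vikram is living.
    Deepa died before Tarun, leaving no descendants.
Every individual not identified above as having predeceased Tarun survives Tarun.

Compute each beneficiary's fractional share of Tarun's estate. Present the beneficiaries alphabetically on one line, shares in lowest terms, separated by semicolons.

Girish, as surviving spouse, takes 3/8.
The remaining 5/8 passes to Tarun's descendants per stirpes.
Deepa left no surviving issue, so that branch lapses and is disregarded.
The 5/8 is divided into 3 equal shares of 5/24 among Bhavna, Lakshmi, Yamini.
Bhavna predeceased; the 5/24 allotted to Bhavna's branch passes to Bhavna's issue by representation.
The 5/24 is divided into 3 equal shares of 5/72 among Aarav, Priya, Falguni.
Aarav is living and takes 5/72.
Priya is living and takes 5/72.
Falguni is living and takes 5/72.
Lakshmi is living and takes 5/24.
Yamini predeceased; the 5/24 allotted to Yamini's branch passes to Yamini's issue by representation.
The 5/24 is divided into 2 equal shares of 5/48 among Vikram, Rajiv.
Vikram is living and takes 5/48.
Rajiv is living and takes 5/48.

Aarav 5/72; Falguni 5/72; Girish 3/8; Lakshmi 5/24; Priya 5/72; Rajiv 5/48; Vikram 5/48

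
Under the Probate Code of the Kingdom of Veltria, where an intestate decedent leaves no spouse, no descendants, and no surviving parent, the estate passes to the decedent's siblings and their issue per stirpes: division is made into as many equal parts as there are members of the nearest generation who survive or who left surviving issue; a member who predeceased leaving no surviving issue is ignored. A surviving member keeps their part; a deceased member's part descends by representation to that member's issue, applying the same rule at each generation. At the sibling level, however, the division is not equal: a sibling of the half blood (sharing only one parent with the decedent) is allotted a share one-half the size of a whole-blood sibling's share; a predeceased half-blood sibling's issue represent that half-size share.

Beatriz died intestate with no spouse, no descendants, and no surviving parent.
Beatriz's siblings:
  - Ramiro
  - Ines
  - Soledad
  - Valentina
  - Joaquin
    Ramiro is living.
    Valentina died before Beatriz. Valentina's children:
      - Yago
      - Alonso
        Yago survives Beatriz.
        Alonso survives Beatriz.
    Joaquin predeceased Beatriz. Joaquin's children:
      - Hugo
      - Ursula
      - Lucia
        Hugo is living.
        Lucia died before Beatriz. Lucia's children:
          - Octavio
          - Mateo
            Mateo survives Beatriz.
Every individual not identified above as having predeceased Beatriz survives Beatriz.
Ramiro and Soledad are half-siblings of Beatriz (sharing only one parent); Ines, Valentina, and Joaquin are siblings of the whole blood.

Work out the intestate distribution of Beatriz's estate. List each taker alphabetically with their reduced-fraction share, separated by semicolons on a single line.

Alonso 1/8; Hugo 1/12; Ines 1/4; Mateo 1/24; Octavio 1/24; Ramiro 1/8; Soledad 1/8; Ursula 1/12; Yago 1/8

No spouse, descendants, or parent survives, so the estate passes to Beatriz's siblings per stirpes.
Half-blood siblings count for one-half the weight of whole-blood siblings at the initial division.
Dividing 1 in proportion to weights (total weight 4): Ramiro (weight 1/2) → 1/8; Ines (weight 1) → 1/4; Soledad (weight 1/2) → 1/8; Valentina (weight 1) → 1/4; Joaquin (weight 1) → 1/4.
Ramiro is living and takes 1/8.
Ines is living and takes 1/4.
Soledad is living and takes 1/8.
Valentina predeceased; the 1/4 allotted to Valentina's branch passes to Valentina's issue by representation.
The 1/4 is divided into 2 equal shares of 1/8 among Yago, Alonso.
Yago is living and takes 1/8.
Alonso is living and takes 1/8.
Joaquin predeceased; the 1/4 allotted to Joaquin's branch passes to Joaquin's issue by representation.
The 1/4 is divided into 3 equal shares of 1/12 among Hugo, Ursula, Lucia.
Hugo is living and takes 1/12.
Ursula is living and takes 1/12.
Lucia predeceased; the 1/12 allotted to Lucia's branch passes to Lucia's issue by representation.
The 1/12 is divided into 2 equal shares of 1/24 among Octavio, Mateo.
Octavio is living and takes 1/24.
Mateo is living and takes 1/24.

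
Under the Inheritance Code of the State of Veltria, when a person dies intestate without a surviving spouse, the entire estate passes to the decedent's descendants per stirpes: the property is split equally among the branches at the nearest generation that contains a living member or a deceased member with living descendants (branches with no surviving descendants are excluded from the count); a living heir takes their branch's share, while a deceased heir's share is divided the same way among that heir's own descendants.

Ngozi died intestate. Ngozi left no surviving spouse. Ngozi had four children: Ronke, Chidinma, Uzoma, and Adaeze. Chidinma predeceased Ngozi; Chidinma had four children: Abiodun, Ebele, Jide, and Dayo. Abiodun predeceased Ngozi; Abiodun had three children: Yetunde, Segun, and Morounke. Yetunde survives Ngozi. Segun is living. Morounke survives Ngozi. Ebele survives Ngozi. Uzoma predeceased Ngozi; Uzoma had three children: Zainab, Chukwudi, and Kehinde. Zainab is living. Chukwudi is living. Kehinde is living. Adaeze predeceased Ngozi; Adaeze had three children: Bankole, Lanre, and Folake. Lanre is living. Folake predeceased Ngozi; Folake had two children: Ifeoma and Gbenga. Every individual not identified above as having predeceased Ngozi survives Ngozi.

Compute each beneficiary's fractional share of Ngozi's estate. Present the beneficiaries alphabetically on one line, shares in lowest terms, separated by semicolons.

There is no surviving spouse, so the entire estate passes to Ngozi's descendants per stirpes.
The estate is divided into 4 equal shares of 1/4 among Ronke, Chidinma, Uzoma, Adaeze.
Ronke is living and takes 1/4.
Chidinma predeceased; the 1/4 allotted to Chidinma's branch passes to Chidinma's issue by representation.
The 1/4 is divided into 4 equal shares of 1/16 among Abiodun, Ebele, Jide, Dayo.
Abiodun predeceased; the 1/16 allotted to Abiodun's branch passes to Abiodun's issue by representation.
The 1/16 is divided into 3 equal shares of 1/48 among Yetunde, Segun, Morounke.
Yetunde is living and takes 1/48.
Segun is living and takes 1/48.
Morounke is living and takes 1/48.
Ebele is living and takes 1/16.
Jide is living and takes 1/16.
Dayo is living and takes 1/16.
Uzoma predeceased; the 1/4 allotted to Uzoma's branch passes to Uzoma's issue by representation.
The 1/4 is divided into 3 equal shares of 1/12 among Zainab, Chukwudi, Kehinde.
Zainab is living and takes 1/12.
Chukwudi is living and takes 1/12.
Kehinde is living and takes 1/12.
Adaeze predeceased; the 1/4 allotted to Adaeze's branch passes to Adaeze's issue by representation.
The 1/4 is divided into 3 equal shares of 1/12 among Bankole, Lanre, Folake.
Bankole is living and takes 1/12.
Lanre is living and takes 1/12.
Folake predeceased; the 1/12 allotted to Folake's branch passes to Folake's issue by representation.
The 1/12 is divided into 2 equal shares of 1/24 among Ifeoma, Gbenga.
Ifeoma is living and takes 1/24.
Gbenga is living and takes 1/24.

Bankole 1/12; Chukwudi 1/12; Dayo 1/16; Ebele 1/16; Gbenga 1/24; Ifeoma 1/24; Jide 1/16; Kehinde 1/12; Lanre 1/12; Morounke 1/48; Ronke 1/4; Segun 1/48; Yetunde 1/48; Zainab 1/12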